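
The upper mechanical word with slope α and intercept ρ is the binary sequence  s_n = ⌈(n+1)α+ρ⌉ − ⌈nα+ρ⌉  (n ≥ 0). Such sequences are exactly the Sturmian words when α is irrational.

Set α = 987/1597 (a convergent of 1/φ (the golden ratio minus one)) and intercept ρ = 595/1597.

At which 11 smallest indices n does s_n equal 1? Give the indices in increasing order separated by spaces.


n=0: ⌈1582/1597⌉−⌈595/1597⌉ = 1−1 = 0
n=1: ⌈2569/1597⌉−⌈1582/1597⌉ = 2−1 = 1  ← one
n=2: ⌈3556/1597⌉−⌈2569/1597⌉ = 3−2 = 1  ← one
n=3: ⌈4543/1597⌉−⌈3556/1597⌉ = 3−3 = 0
n=4: ⌈5530/1597⌉−⌈4543/1597⌉ = 4−3 = 1  ← one
n=5: ⌈6517/1597⌉−⌈5530/1597⌉ = 5−4 = 1  ← one
n=6: ⌈7504/1597⌉−⌈6517/1597⌉ = 5−5 = 0
n=7: ⌈8491/1597⌉−⌈7504/1597⌉ = 6−5 = 1  ← one
n=8: ⌈9478/1597⌉−⌈8491/1597⌉ = 6−6 = 0
n=9: ⌈10465/1597⌉−⌈9478/1597⌉ = 7−6 = 1  ← one
n=10: ⌈11452/1597⌉−⌈10465/1597⌉ = 8−7 = 1  ← one
n=11: ⌈12439/1597⌉−⌈11452/1597⌉ = 8−8 = 0
n=12: ⌈13426/1597⌉−⌈12439/1597⌉ = 9−8 = 1  ← one
n=13: ⌈14413/1597⌉−⌈13426/1597⌉ = 10−9 = 1  ← one
n=14: ⌈15400/1597⌉−⌈14413/1597⌉ = 10−10 = 0
n=15: ⌈16387/1597⌉−⌈15400/1597⌉ = 11−10 = 1  ← one
n=16: ⌈17374/1597⌉−⌈16387/1597⌉ = 11−11 = 0
n=17: ⌈18361/1597⌉−⌈17374/1597⌉ = 12−11 = 1  ← one
positions of the first 11 ones: 1 2 4 5 7 9 10 12 13 15 17

1 2 4 5 7 9 10 12 13 15 17


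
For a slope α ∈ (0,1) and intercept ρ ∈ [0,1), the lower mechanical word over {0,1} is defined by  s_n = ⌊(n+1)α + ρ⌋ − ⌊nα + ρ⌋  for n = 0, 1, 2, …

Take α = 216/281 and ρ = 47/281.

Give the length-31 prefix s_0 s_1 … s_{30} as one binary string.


n=0: ⌊(1·216+47)/281⌋ − ⌊(0·216+47)/281⌋ = ⌊263/281⌋ − ⌊47/281⌋ = 0 − 0 = 0
n=1: ⌊(2·216+47)/281⌋ − ⌊(1·216+47)/281⌋ = ⌊479/281⌋ − ⌊263/281⌋ = 1 − 0 = 1
n=2: ⌊(3·216+47)/281⌋ − ⌊(2·216+47)/281⌋ = ⌊695/281⌋ − ⌊479/281⌋ = 2 − 1 = 1
n=3: ⌊(4·216+47)/281⌋ − ⌊(3·216+47)/281⌋ = ⌊911/281⌋ − ⌊695/281⌋ = 3 − 2 = 1
n=4: ⌊(5·216+47)/281⌋ − ⌊(4·216+47)/281⌋ = ⌊1127/281⌋ − ⌊911/281⌋ = 4 − 3 = 1
n=5: ⌊(6·216+47)/281⌋ − ⌊(5·216+47)/281⌋ = ⌊1343/281⌋ − ⌊1127/281⌋ = 4 − 4 = 0
n=6: ⌊(7·216+47)/281⌋ − ⌊(6·216+47)/281⌋ = ⌊1559/281⌋ − ⌊1343/281⌋ = 5 − 4 = 1
n=7: ⌊(8·216+47)/281⌋ − ⌊(7·216+47)/281⌋ = ⌊1775/281⌋ − ⌊1559/281⌋ = 6 − 5 = 1
n=8: ⌊(9·216+47)/281⌋ − ⌊(8·216+47)/281⌋ = ⌊1991/281⌋ − ⌊1775/281⌋ = 7 − 6 = 1
n=9: ⌊(10·216+47)/281⌋ − ⌊(9·216+47)/281⌋ = ⌊2207/281⌋ − ⌊1991/281⌋ = 7 − 7 = 0
n=10: ⌊(11·216+47)/281⌋ − ⌊(10·216+47)/281⌋ = ⌊2423/281⌋ − ⌊2207/281⌋ = 8 − 7 = 1
n=11: ⌊(12·216+47)/281⌋ − ⌊(11·216+47)/281⌋ = ⌊2639/281⌋ − ⌊2423/281⌋ = 9 − 8 = 1
n=12: ⌊(13·216+47)/281⌋ − ⌊(12·216+47)/281⌋ = ⌊2855/281⌋ − ⌊2639/281⌋ = 10 − 9 = 1
n=13: ⌊(14·216+47)/281⌋ − ⌊(13·216+47)/281⌋ = ⌊3071/281⌋ − ⌊2855/281⌋ = 10 − 10 = 0
n=14: ⌊(15·216+47)/281⌋ − ⌊(14·216+47)/281⌋ = ⌊3287/281⌋ − ⌊3071/281⌋ = 11 − 10 = 1
n=15: ⌊(16·216+47)/281⌋ − ⌊(15·216+47)/281⌋ = ⌊3503/281⌋ − ⌊3287/281⌋ = 12 − 11 = 1
n=16: ⌊(17·216+47)/281⌋ − ⌊(16·216+47)/281⌋ = ⌊3719/281⌋ − ⌊3503/281⌋ = 13 − 12 = 1
n=17: ⌊(18·216+47)/281⌋ − ⌊(17·216+47)/281⌋ = ⌊3935/281⌋ − ⌊3719/281⌋ = 14 − 13 = 1
n=18: ⌊(19·216+47)/281⌋ − ⌊(18·216+47)/281⌋ = ⌊4151/281⌋ − ⌊3935/281⌋ = 14 − 14 = 0
n=19: ⌊(20·216+47)/281⌋ − ⌊(19·216+47)/281⌋ = ⌊4367/281⌋ − ⌊4151/281⌋ = 15 − 14 = 1
n=20: ⌊(21·216+47)/281⌋ − ⌊(20·216+47)/281⌋ = ⌊4583/281⌋ − ⌊4367/281⌋ = 16 − 15 = 1
n=21: ⌊(22·216+47)/281⌋ − ⌊(21·216+47)/281⌋ = ⌊4799/281⌋ − ⌊4583/281⌋ = 17 − 16 = 1
n=22: ⌊(23·216+47)/281⌋ − ⌊(22·216+47)/281⌋ = ⌊5015/281⌋ − ⌊4799/281⌋ = 17 − 17 = 0
n=23: ⌊(24·216+47)/281⌋ − ⌊(23·216+47)/281⌋ = ⌊5231/281⌋ − ⌊5015/281⌋ = 18 − 17 = 1
n=24: ⌊(25·216+47)/281⌋ − ⌊(24·216+47)/281⌋ = ⌊5447/281⌋ − ⌊5231/281⌋ = 19 − 18 = 1
n=25: ⌊(26·216+47)/281⌋ − ⌊(25·216+47)/281⌋ = ⌊5663/281⌋ − ⌊5447/281⌋ = 20 − 19 = 1
n=26: ⌊(27·216+47)/281⌋ − ⌊(26·216+47)/281⌋ = ⌊5879/281⌋ − ⌊5663/281⌋ = 20 − 20 = 0
n=27: ⌊(28·216+47)/281⌋ − ⌊(27·216+47)/281⌋ = ⌊6095/281⌋ − ⌊5879/281⌋ = 21 − 20 = 1
n=28: ⌊(29·216+47)/281⌋ − ⌊(28·216+47)/281⌋ = ⌊6311/281⌋ − ⌊6095/281⌋ = 22 − 21 = 1
n=29: ⌊(30·216+47)/281⌋ − ⌊(29·216+47)/281⌋ = ⌊6527/281⌋ − ⌊6311/281⌋ = 23 − 22 = 1
n=30: ⌊(31·216+47)/281⌋ − ⌊(30·216+47)/281⌋ = ⌊6743/281⌋ − ⌊6527/281⌋ = 23 − 23 = 0

0111101110111011110111011101110


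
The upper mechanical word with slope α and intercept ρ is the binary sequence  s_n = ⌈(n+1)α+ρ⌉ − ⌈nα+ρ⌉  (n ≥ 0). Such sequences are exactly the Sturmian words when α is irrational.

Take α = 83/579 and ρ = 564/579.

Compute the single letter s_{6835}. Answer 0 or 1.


0

(n+1)α + ρ = (6836·83 + 564) / 579 = 567952/579
nα + ρ     = (6835·83 + 564) / 579 = 567869/579
⌈567952/579⌉ = 981,  ⌈567869/579⌉ = 981
s_{6835} = 981 − 981 = 0


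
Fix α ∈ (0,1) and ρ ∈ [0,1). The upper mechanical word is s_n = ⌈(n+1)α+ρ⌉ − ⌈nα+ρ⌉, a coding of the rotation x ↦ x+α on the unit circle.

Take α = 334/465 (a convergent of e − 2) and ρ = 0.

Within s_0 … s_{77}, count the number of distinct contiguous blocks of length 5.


6

t_n = ⌈(n·334)/465⌉ for n = 0 … 78:
  n=0…9: ⌈0/465⌉=0 ⌈334/465⌉=1 ⌈668/465⌉=2 ⌈1002/465⌉=3 ⌈1336/465⌉=3 ⌈1670/465⌉=4 ⌈2004/465⌉=5 ⌈2338/465⌉=6 ⌈2672/465⌉=6 ⌈3006/465⌉=7
  n=10…19: ⌈3340/465⌉=8 ⌈3674/465⌉=8 ⌈4008/465⌉=9 ⌈4342/465⌉=10 ⌈4676/465⌉=11 ⌈5010/465⌉=11 ⌈5344/465⌉=12 ⌈5678/465⌉=13 ⌈6012/465⌉=13 ⌈6346/465⌉=14
  n=20…29: ⌈6680/465⌉=15 ⌈7014/465⌉=16 ⌈7348/465⌉=16 ⌈7682/465⌉=17 ⌈8016/465⌉=18 ⌈8350/465⌉=18 ⌈8684/465⌉=19 ⌈9018/465⌉=20 ⌈9352/465⌉=21 ⌈9686/465⌉=21
  n=30…39: ⌈10020/465⌉=22 ⌈10354/465⌉=23 ⌈10688/465⌉=23 ⌈11022/465⌉=24 ⌈11356/465⌉=25 ⌈11690/465⌉=26 ⌈12024/465⌉=26 ⌈12358/465⌉=27 ⌈12692/465⌉=28 ⌈13026/465⌉=29
  n=40…49: ⌈13360/465⌉=29 ⌈13694/465⌉=30 ⌈14028/465⌉=31 ⌈14362/465⌉=31 ⌈14696/465⌉=32 ⌈15030/465⌉=33 ⌈15364/465⌉=34 ⌈15698/465⌉=34 ⌈16032/465⌉=35 ⌈16366/465⌉=36
  n=50…59: ⌈16700/465⌉=36 ⌈17034/465⌉=37 ⌈17368/465⌉=38 ⌈17702/465⌉=39 ⌈18036/465⌉=39 ⌈18370/465⌉=40 ⌈18704/465⌉=41 ⌈19038/465⌉=41 ⌈19372/465⌉=42 ⌈19706/465⌉=43
  n=60…69: ⌈20040/465⌉=44 ⌈20374/465⌉=44 ⌈20708/465⌉=45 ⌈21042/465⌉=46 ⌈21376/465⌉=46 ⌈21710/465⌉=47 ⌈22044/465⌉=48 ⌈22378/465⌉=49 ⌈22712/465⌉=49 ⌈23046/465⌉=50
  n=70…78: ⌈23380/465⌉=51 ⌈23714/465⌉=51 ⌈24048/465⌉=52 ⌈24382/465⌉=53 ⌈24716/465⌉=54 ⌈25050/465⌉=54 ⌈25384/465⌉=55 ⌈25718/465⌉=56 ⌈26052/465⌉=57
s_n = t_(n+1) − t_n for n = 0 … 77 gives
prefix = 111011101101110110111011011101101110111011011101101110110111011011101101110111
slide a length-5 window over [0..4] … [73..77] (74 windows); first occurrence of each distinct factor:
  [  0..  4] 11101
  [  1..  5] 11011
  [  2..  6] 10111
  [  3..  7] 01110
  [  6.. 10] 10110
  [  7.. 11] 01101
  (the other 68 windows repeat one of these)
distinct factors: {01101, 01110, 10110, 10111, 11011, 11101}
count = 6  (Sturmian bound for length 5 is 6)


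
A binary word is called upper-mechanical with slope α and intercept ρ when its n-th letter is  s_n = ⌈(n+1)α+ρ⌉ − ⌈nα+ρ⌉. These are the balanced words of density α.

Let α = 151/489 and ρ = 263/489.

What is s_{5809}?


0

(n+1)α + ρ = (5810·151 + 263) / 489 = 877573/489
nα + ρ     = (5809·151 + 263) / 489 = 877422/489
⌈877573/489⌉ = 1795,  ⌈877422/489⌉ = 1795
s_{5809} = 1795 − 1795 = 0


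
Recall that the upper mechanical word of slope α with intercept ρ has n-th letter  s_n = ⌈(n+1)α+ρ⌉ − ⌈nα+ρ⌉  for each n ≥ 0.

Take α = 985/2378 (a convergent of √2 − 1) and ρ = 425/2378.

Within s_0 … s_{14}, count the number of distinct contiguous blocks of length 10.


t_n = ⌈(n·985+425)/2378⌉ for n = 0 … 15:
  n=0…9: ⌈425/2378⌉=1 ⌈1410/2378⌉=1 ⌈2395/2378⌉=2 ⌈3380/2378⌉=2 ⌈4365/2378⌉=2 ⌈5350/2378⌉=3 ⌈6335/2378⌉=3 ⌈7320/2378⌉=4 ⌈8305/2378⌉=4 ⌈9290/2378⌉=4
  n=10…15: ⌈10275/2378⌉=5 ⌈11260/2378⌉=5 ⌈12245/2378⌉=6 ⌈13230/2378⌉=6 ⌈14215/2378⌉=6 ⌈15200/2378⌉=7
s_n = t_(n+1) − t_n for n = 0 … 14 gives
prefix = 010010100101001
slide a length-10 window over [0..9] … [5..14] (6 windows); first occurrence of each distinct factor:
  [  0..  9] 0100101001
  [  1.. 10] 1001010010
  [  2.. 11] 0010100101
  [  3.. 12] 0101001010
  [  4.. 13] 1010010100
  (the other 1 window repeats one of these)
distinct factors: {0010100101, 0100101001, 0101001010, 1001010010, 1010010100}
count = 5  (Sturmian bound for length 10 is 11)

5


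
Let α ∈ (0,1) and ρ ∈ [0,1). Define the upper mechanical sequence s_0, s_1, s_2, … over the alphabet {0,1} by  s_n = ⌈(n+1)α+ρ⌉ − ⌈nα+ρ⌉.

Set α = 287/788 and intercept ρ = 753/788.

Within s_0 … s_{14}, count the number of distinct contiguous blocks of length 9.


6

t_n = ⌈(n·287+753)/788⌉ for n = 0 … 15:
  n=0…9: ⌈753/788⌉=1 ⌈1040/788⌉=2 ⌈1327/788⌉=2 ⌈1614/788⌉=3 ⌈1901/788⌉=3 ⌈2188/788⌉=3 ⌈2475/788⌉=4 ⌈2762/788⌉=4 ⌈3049/788⌉=4 ⌈3336/788⌉=5
  n=10…15: ⌈3623/788⌉=5 ⌈3910/788⌉=5 ⌈4197/788⌉=6 ⌈4484/788⌉=6 ⌈4771/788⌉=7 ⌈5058/788⌉=7
s_n = t_(n+1) − t_n for n = 0 … 14 gives
prefix = 101001001001010
slide a length-9 window over [0..8] … [6..14] (7 windows); first occurrence of each distinct factor:
  [  0..  8] 101001001
  [  1..  9] 010010010
  [  2.. 10] 100100100
  [  3.. 11] 001001001
  [  5.. 13] 100100101
  [  6.. 14] 001001010
  (the other 1 window repeats one of these)
distinct factors: {001001001, 001001010, 010010010, 100100100, 100100101, 101001001}
count = 6  (Sturmian bound for length 9 is 10)


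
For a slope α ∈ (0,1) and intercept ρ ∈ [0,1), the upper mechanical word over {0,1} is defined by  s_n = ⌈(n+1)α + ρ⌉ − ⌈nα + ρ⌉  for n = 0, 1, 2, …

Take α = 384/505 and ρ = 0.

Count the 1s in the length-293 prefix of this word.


#1s = Σ_{n=0}^{292} s_n = Σ_{n=0}^{292} (⌈(n+1)α+ρ⌉ − ⌈nα+ρ⌉)
the sum telescopes: every ⌈nα+ρ⌉ with 0 < n < 293 appears once with + and once with −, leaving ⌈293α+ρ⌉ − ⌈0·α+ρ⌉
293α + ρ = (293·384) / 505 = 112512/505
ρ = 0/505
⌈112512/505⌉ = 223,  ⌈0/505⌉ = 0
#1s = 223 − 0 = 223

223


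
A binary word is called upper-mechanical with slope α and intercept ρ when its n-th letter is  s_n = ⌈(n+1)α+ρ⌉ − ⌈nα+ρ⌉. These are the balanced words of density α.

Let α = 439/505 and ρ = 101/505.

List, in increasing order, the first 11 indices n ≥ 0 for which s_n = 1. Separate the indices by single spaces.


n=0: ⌈540/505⌉−⌈101/505⌉ = 2−1 = 1  ← one
n=1: ⌈979/505⌉−⌈540/505⌉ = 2−2 = 0
n=2: ⌈1418/505⌉−⌈979/505⌉ = 3−2 = 1  ← one
n=3: ⌈1857/505⌉−⌈1418/505⌉ = 4−3 = 1  ← one
n=4: ⌈2296/505⌉−⌈1857/505⌉ = 5−4 = 1  ← one
n=5: ⌈2735/505⌉−⌈2296/505⌉ = 6−5 = 1  ← one
n=6: ⌈3174/505⌉−⌈2735/505⌉ = 7−6 = 1  ← one
n=7: ⌈3613/505⌉−⌈3174/505⌉ = 8−7 = 1  ← one
n=8: ⌈4052/505⌉−⌈3613/505⌉ = 9−8 = 1  ← one
n=9: ⌈4491/505⌉−⌈4052/505⌉ = 9−9 = 0
n=10: ⌈4930/505⌉−⌈4491/505⌉ = 10−9 = 1  ← one
n=11: ⌈5369/505⌉−⌈4930/505⌉ = 11−10 = 1  ← one
n=12: ⌈5808/505⌉−⌈5369/505⌉ = 12−11 = 1  ← one
positions of the first 11 ones: 0 2 3 4 5 6 7 8 10 11 12

0 2 3 4 5 6 7 8 10 11 12


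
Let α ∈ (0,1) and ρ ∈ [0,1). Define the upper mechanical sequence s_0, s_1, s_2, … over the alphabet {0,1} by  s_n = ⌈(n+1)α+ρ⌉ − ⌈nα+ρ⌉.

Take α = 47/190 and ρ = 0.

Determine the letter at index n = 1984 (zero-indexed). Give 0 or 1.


1

(n+1)α + ρ = (1985·47) / 190 = 93295/190
nα + ρ     = (1984·47) / 190 = 93248/190
⌈93295/190⌉ = 492,  ⌈93248/190⌉ = 491
s_{1984} = 492 − 491 = 1


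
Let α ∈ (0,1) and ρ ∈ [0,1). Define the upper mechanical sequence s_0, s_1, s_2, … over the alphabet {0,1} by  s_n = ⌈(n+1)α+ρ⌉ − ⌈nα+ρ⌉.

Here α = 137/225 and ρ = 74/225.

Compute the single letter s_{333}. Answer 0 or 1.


(n+1)α + ρ = (334·137 + 74) / 225 = 45832/225
nα + ρ     = (333·137 + 74) / 225 = 45695/225
⌈45832/225⌉ = 204,  ⌈45695/225⌉ = 204
s_{333} = 204 − 204 = 0

0


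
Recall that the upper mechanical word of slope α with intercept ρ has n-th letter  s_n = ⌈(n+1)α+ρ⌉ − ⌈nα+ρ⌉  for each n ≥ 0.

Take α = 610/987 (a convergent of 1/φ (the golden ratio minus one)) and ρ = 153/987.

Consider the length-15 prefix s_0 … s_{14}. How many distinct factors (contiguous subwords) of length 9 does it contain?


t_n = ⌈(n·610+153)/987⌉ for n = 0 … 15:
  n=0…9: ⌈153/987⌉=1 ⌈763/987⌉=1 ⌈1373/987⌉=2 ⌈1983/987⌉=3 ⌈2593/987⌉=3 ⌈3203/987⌉=4 ⌈3813/987⌉=4 ⌈4423/987⌉=5 ⌈5033/987⌉=6 ⌈5643/987⌉=6
  n=10…15: ⌈6253/987⌉=7 ⌈6863/987⌉=7 ⌈7473/987⌉=8 ⌈8083/987⌉=9 ⌈8693/987⌉=9 ⌈9303/987⌉=10
s_n = t_(n+1) − t_n for n = 0 … 14 gives
prefix = 011010110101101
slide a length-9 window over [0..8] … [6..14] (7 windows); first occurrence of each distinct factor:
  [  0..  8] 011010110
  [  1..  9] 110101101
  [  2.. 10] 101011010
  [  3.. 11] 010110101
  [  4.. 12] 101101011
  (the other 2 windows repeat one of these)
distinct factors: {010110101, 011010110, 101011010, 101101011, 110101101}
count = 5  (Sturmian bound for length 9 is 10)

5


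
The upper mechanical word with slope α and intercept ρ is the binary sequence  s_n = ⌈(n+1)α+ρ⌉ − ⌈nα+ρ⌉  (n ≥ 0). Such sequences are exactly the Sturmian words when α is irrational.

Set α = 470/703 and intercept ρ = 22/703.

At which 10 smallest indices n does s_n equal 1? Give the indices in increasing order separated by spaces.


n=0: ⌈492/703⌉−⌈22/703⌉ = 1−1 = 0
n=1: ⌈962/703⌉−⌈492/703⌉ = 2−1 = 1  ← one
n=2: ⌈1432/703⌉−⌈962/703⌉ = 3−2 = 1  ← one
n=3: ⌈1902/703⌉−⌈1432/703⌉ = 3−3 = 0
n=4: ⌈2372/703⌉−⌈1902/703⌉ = 4−3 = 1  ← one
n=5: ⌈2842/703⌉−⌈2372/703⌉ = 5−4 = 1  ← one
n=6: ⌈3312/703⌉−⌈2842/703⌉ = 5−5 = 0
n=7: ⌈3782/703⌉−⌈3312/703⌉ = 6−5 = 1  ← one
n=8: ⌈4252/703⌉−⌈3782/703⌉ = 7−6 = 1  ← one
n=9: ⌈4722/703⌉−⌈4252/703⌉ = 7−7 = 0
n=10: ⌈5192/703⌉−⌈4722/703⌉ = 8−7 = 1  ← one
n=11: ⌈5662/703⌉−⌈5192/703⌉ = 9−8 = 1  ← one
n=12: ⌈6132/703⌉−⌈5662/703⌉ = 9−9 = 0
n=13: ⌈6602/703⌉−⌈6132/703⌉ = 10−9 = 1  ← one
n=14: ⌈7072/703⌉−⌈6602/703⌉ = 11−10 = 1  ← one
positions of the first 10 ones: 1 2 4 5 7 8 10 11 13 14

1 2 4 5 7 8 10 11 13 14


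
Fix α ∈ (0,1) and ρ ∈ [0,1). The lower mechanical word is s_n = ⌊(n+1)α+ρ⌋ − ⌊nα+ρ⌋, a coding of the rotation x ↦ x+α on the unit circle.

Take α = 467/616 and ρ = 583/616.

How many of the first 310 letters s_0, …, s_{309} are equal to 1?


235

#1s = Σ_{n=0}^{309} s_n = Σ_{n=0}^{309} (⌊(n+1)α+ρ⌋ − ⌊nα+ρ⌋)
the sum telescopes: every ⌊nα+ρ⌋ with 0 < n < 310 appears once with + and once with −, leaving ⌊310α+ρ⌋ − ⌊0·α+ρ⌋
310α + ρ = (310·467 + 583) / 616 = 145353/616
ρ = 583/616
⌊145353/616⌋ = 235,  ⌊583/616⌋ = 0
#1s = 235 − 0 = 235


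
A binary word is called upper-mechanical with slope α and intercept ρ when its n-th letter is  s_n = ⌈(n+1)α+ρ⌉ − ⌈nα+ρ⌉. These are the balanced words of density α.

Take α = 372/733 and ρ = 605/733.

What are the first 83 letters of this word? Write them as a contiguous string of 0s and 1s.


10101010101010101010101101010101010101010101010101010101010101010101010101010101010

n=0: ⌈(1·372+605)/733⌉ − ⌈(0·372+605)/733⌉ = ⌈977/733⌉ − ⌈605/733⌉ = 2 − 1 = 1
n=1: ⌈(2·372+605)/733⌉ − ⌈(1·372+605)/733⌉ = ⌈1349/733⌉ − ⌈977/733⌉ = 2 − 2 = 0
n=2: ⌈(3·372+605)/733⌉ − ⌈(2·372+605)/733⌉ = ⌈1721/733⌉ − ⌈1349/733⌉ = 3 − 2 = 1
n=3: ⌈(4·372+605)/733⌉ − ⌈(3·372+605)/733⌉ = ⌈2093/733⌉ − ⌈1721/733⌉ = 3 − 3 = 0
n=4: ⌈(5·372+605)/733⌉ − ⌈(4·372+605)/733⌉ = ⌈2465/733⌉ − ⌈2093/733⌉ = 4 − 3 = 1
n=5: ⌈(6·372+605)/733⌉ − ⌈(5·372+605)/733⌉ = ⌈2837/733⌉ − ⌈2465/733⌉ = 4 − 4 = 0
n=6: ⌈(7·372+605)/733⌉ − ⌈(6·372+605)/733⌉ = ⌈3209/733⌉ − ⌈2837/733⌉ = 5 − 4 = 1
n=7: ⌈(8·372+605)/733⌉ − ⌈(7·372+605)/733⌉ = ⌈3581/733⌉ − ⌈3209/733⌉ = 5 − 5 = 0
n=8: ⌈(9·372+605)/733⌉ − ⌈(8·372+605)/733⌉ = ⌈3953/733⌉ − ⌈3581/733⌉ = 6 − 5 = 1
n=9: ⌈(10·372+605)/733⌉ − ⌈(9·372+605)/733⌉ = ⌈4325/733⌉ − ⌈3953/733⌉ = 6 − 6 = 0
n=10: ⌈(11·372+605)/733⌉ − ⌈(10·372+605)/733⌉ = ⌈4697/733⌉ − ⌈4325/733⌉ = 7 − 6 = 1
n=11: ⌈(12·372+605)/733⌉ − ⌈(11·372+605)/733⌉ = ⌈5069/733⌉ − ⌈4697/733⌉ = 7 − 7 = 0
n=12: ⌈(13·372+605)/733⌉ − ⌈(12·372+605)/733⌉ = ⌈5441/733⌉ − ⌈5069/733⌉ = 8 − 7 = 1
n=13: ⌈(14·372+605)/733⌉ − ⌈(13·372+605)/733⌉ = ⌈5813/733⌉ − ⌈5441/733⌉ = 8 − 8 = 0
n=14: ⌈(15·372+605)/733⌉ − ⌈(14·372+605)/733⌉ = ⌈6185/733⌉ − ⌈5813/733⌉ = 9 − 8 = 1
n=15: ⌈(16·372+605)/733⌉ − ⌈(15·372+605)/733⌉ = ⌈6557/733⌉ − ⌈6185/733⌉ = 9 − 9 = 0
n=16: ⌈(17·372+605)/733⌉ − ⌈(16·372+605)/733⌉ = ⌈6929/733⌉ − ⌈6557/733⌉ = 10 − 9 = 1
n=17: ⌈(18·372+605)/733⌉ − ⌈(17·372+605)/733⌉ = ⌈7301/733⌉ − ⌈6929/733⌉ = 10 − 10 = 0
n=18: ⌈(19·372+605)/733⌉ − ⌈(18·372+605)/733⌉ = ⌈7673/733⌉ − ⌈7301/733⌉ = 11 − 10 = 1
n=19: ⌈(20·372+605)/733⌉ − ⌈(19·372+605)/733⌉ = ⌈8045/733⌉ − ⌈7673/733⌉ = 11 − 11 = 0
n=20: ⌈(21·372+605)/733⌉ − ⌈(20·372+605)/733⌉ = ⌈8417/733⌉ − ⌈8045/733⌉ = 12 − 11 = 1
n=21: ⌈(22·372+605)/733⌉ − ⌈(21·372+605)/733⌉ = ⌈8789/733⌉ − ⌈8417/733⌉ = 12 − 12 = 0
n=22: ⌈(23·372+605)/733⌉ − ⌈(22·372+605)/733⌉ = ⌈9161/733⌉ − ⌈8789/733⌉ = 13 − 12 = 1
n=23: ⌈(24·372+605)/733⌉ − ⌈(23·372+605)/733⌉ = ⌈9533/733⌉ − ⌈9161/733⌉ = 14 − 13 = 1
n=24: ⌈(25·372+605)/733⌉ − ⌈(24·372+605)/733⌉ = ⌈9905/733⌉ − ⌈9533/733⌉ = 14 − 14 = 0
n=25: ⌈(26·372+605)/733⌉ − ⌈(25·372+605)/733⌉ = ⌈10277/733⌉ − ⌈9905/733⌉ = 15 − 14 = 1
n=26: ⌈(27·372+605)/733⌉ − ⌈(26·372+605)/733⌉ = ⌈10649/733⌉ − ⌈10277/733⌉ = 15 − 15 = 0
n=27: ⌈(28·372+605)/733⌉ − ⌈(27·372+605)/733⌉ = ⌈11021/733⌉ − ⌈10649/733⌉ = 16 − 15 = 1
n=28: ⌈(29·372+605)/733⌉ − ⌈(28·372+605)/733⌉ = ⌈11393/733⌉ − ⌈11021/733⌉ = 16 − 16 = 0
n=29: ⌈(30·372+605)/733⌉ − ⌈(29·372+605)/733⌉ = ⌈11765/733⌉ − ⌈11393/733⌉ = 17 − 16 = 1
n=30: ⌈(31·372+605)/733⌉ − ⌈(30·372+605)/733⌉ = ⌈12137/733⌉ − ⌈11765/733⌉ = 17 − 17 = 0
n=31: ⌈(32·372+605)/733⌉ − ⌈(31·372+605)/733⌉ = ⌈12509/733⌉ − ⌈12137/733⌉ = 18 − 17 = 1
n=32: ⌈(33·372+605)/733⌉ − ⌈(32·372+605)/733⌉ = ⌈12881/733⌉ − ⌈12509/733⌉ = 18 − 18 = 0
n=33: ⌈(34·372+605)/733⌉ − ⌈(33·372+605)/733⌉ = ⌈13253/733⌉ − ⌈12881/733⌉ = 19 − 18 = 1
n=34: ⌈(35·372+605)/733⌉ − ⌈(34·372+605)/733⌉ = ⌈13625/733⌉ − ⌈13253/733⌉ = 19 − 19 = 0
n=35: ⌈(36·372+605)/733⌉ − ⌈(35·372+605)/733⌉ = ⌈13997/733⌉ − ⌈13625/733⌉ = 20 − 19 = 1
n=36: ⌈(37·372+605)/733⌉ − ⌈(36·372+605)/733⌉ = ⌈14369/733⌉ − ⌈13997/733⌉ = 20 − 20 = 0
n=37: ⌈(38·372+605)/733⌉ − ⌈(37·372+605)/733⌉ = ⌈14741/733⌉ − ⌈14369/733⌉ = 21 − 20 = 1
n=38: ⌈(39·372+605)/733⌉ − ⌈(38·372+605)/733⌉ = ⌈15113/733⌉ − ⌈14741/733⌉ = 21 − 21 = 0
n=39: ⌈(40·372+605)/733⌉ − ⌈(39·372+605)/733⌉ = ⌈15485/733⌉ − ⌈15113/733⌉ = 22 − 21 = 1
n=40: ⌈(41·372+605)/733⌉ − ⌈(40·372+605)/733⌉ = ⌈15857/733⌉ − ⌈15485/733⌉ = 22 − 22 = 0
n=41: ⌈(42·372+605)/733⌉ − ⌈(41·372+605)/733⌉ = ⌈16229/733⌉ − ⌈15857/733⌉ = 23 − 22 = 1
n=42: ⌈(43·372+605)/733⌉ − ⌈(42·372+605)/733⌉ = ⌈16601/733⌉ − ⌈16229/733⌉ = 23 − 23 = 0
n=43: ⌈(44·372+605)/733⌉ − ⌈(43·372+605)/733⌉ = ⌈16973/733⌉ − ⌈16601/733⌉ = 24 − 23 = 1
n=44: ⌈(45·372+605)/733⌉ − ⌈(44·372+605)/733⌉ = ⌈17345/733⌉ − ⌈16973/733⌉ = 24 − 24 = 0
n=45: ⌈(46·372+605)/733⌉ − ⌈(45·372+605)/733⌉ = ⌈17717/733⌉ − ⌈17345/733⌉ = 25 − 24 = 1
n=46: ⌈(47·372+605)/733⌉ − ⌈(46·372+605)/733⌉ = ⌈18089/733⌉ − ⌈17717/733⌉ = 25 − 25 = 0
n=47: ⌈(48·372+605)/733⌉ − ⌈(47·372+605)/733⌉ = ⌈18461/733⌉ − ⌈18089/733⌉ = 26 − 25 = 1
n=48: ⌈(49·372+605)/733⌉ − ⌈(48·372+605)/733⌉ = ⌈18833/733⌉ − ⌈18461/733⌉ = 26 − 26 = 0
n=49: ⌈(50·372+605)/733⌉ − ⌈(49·372+605)/733⌉ = ⌈19205/733⌉ − ⌈18833/733⌉ = 27 − 26 = 1
n=50: ⌈(51·372+605)/733⌉ − ⌈(50·372+605)/733⌉ = ⌈19577/733⌉ − ⌈19205/733⌉ = 27 − 27 = 0
n=51: ⌈(52·372+605)/733⌉ − ⌈(51·372+605)/733⌉ = ⌈19949/733⌉ − ⌈19577/733⌉ = 28 − 27 = 1
n=52: ⌈(53·372+605)/733⌉ − ⌈(52·372+605)/733⌉ = ⌈20321/733⌉ − ⌈19949/733⌉ = 28 − 28 = 0
n=53: ⌈(54·372+605)/733⌉ − ⌈(53·372+605)/733⌉ = ⌈20693/733⌉ − ⌈20321/733⌉ = 29 − 28 = 1
n=54: ⌈(55·372+605)/733⌉ − ⌈(54·372+605)/733⌉ = ⌈21065/733⌉ − ⌈20693/733⌉ = 29 − 29 = 0
n=55: ⌈(56·372+605)/733⌉ − ⌈(55·372+605)/733⌉ = ⌈21437/733⌉ − ⌈21065/733⌉ = 30 − 29 = 1
n=56: ⌈(57·372+605)/733⌉ − ⌈(56·372+605)/733⌉ = ⌈21809/733⌉ − ⌈21437/733⌉ = 30 − 30 = 0
n=57: ⌈(58·372+605)/733⌉ − ⌈(57·372+605)/733⌉ = ⌈22181/733⌉ − ⌈21809/733⌉ = 31 − 30 = 1
n=58: ⌈(59·372+605)/733⌉ − ⌈(58·372+605)/733⌉ = ⌈22553/733⌉ − ⌈22181/733⌉ = 31 − 31 = 0
n=59: ⌈(60·372+605)/733⌉ − ⌈(59·372+605)/733⌉ = ⌈22925/733⌉ − ⌈22553/733⌉ = 32 − 31 = 1
n=60: ⌈(61·372+605)/733⌉ − ⌈(60·372+605)/733⌉ = ⌈23297/733⌉ − ⌈22925/733⌉ = 32 − 32 = 0
n=61: ⌈(62·372+605)/733⌉ − ⌈(61·372+605)/733⌉ = ⌈23669/733⌉ − ⌈23297/733⌉ = 33 − 32 = 1
n=62: ⌈(63·372+605)/733⌉ − ⌈(62·372+605)/733⌉ = ⌈24041/733⌉ − ⌈23669/733⌉ = 33 − 33 = 0
n=63: ⌈(64·372+605)/733⌉ − ⌈(63·372+605)/733⌉ = ⌈24413/733⌉ − ⌈24041/733⌉ = 34 − 33 = 1
n=64: ⌈(65·372+605)/733⌉ − ⌈(64·372+605)/733⌉ = ⌈24785/733⌉ − ⌈24413/733⌉ = 34 − 34 = 0
n=65: ⌈(66·372+605)/733⌉ − ⌈(65·372+605)/733⌉ = ⌈25157/733⌉ − ⌈24785/733⌉ = 35 − 34 = 1
n=66: ⌈(67·372+605)/733⌉ − ⌈(66·372+605)/733⌉ = ⌈25529/733⌉ − ⌈25157/733⌉ = 35 − 35 = 0
n=67: ⌈(68·372+605)/733⌉ − ⌈(67·372+605)/733⌉ = ⌈25901/733⌉ − ⌈25529/733⌉ = 36 − 35 = 1
n=68: ⌈(69·372+605)/733⌉ − ⌈(68·372+605)/733⌉ = ⌈26273/733⌉ − ⌈25901/733⌉ = 36 − 36 = 0
n=69: ⌈(70·372+605)/733⌉ − ⌈(69·372+605)/733⌉ = ⌈26645/733⌉ − ⌈26273/733⌉ = 37 − 36 = 1
n=70: ⌈(71·372+605)/733⌉ − ⌈(70·372+605)/733⌉ = ⌈27017/733⌉ − ⌈26645/733⌉ = 37 − 37 = 0
n=71: ⌈(72·372+605)/733⌉ − ⌈(71·372+605)/733⌉ = ⌈27389/733⌉ − ⌈27017/733⌉ = 38 − 37 = 1
n=72: ⌈(73·372+605)/733⌉ − ⌈(72·372+605)/733⌉ = ⌈27761/733⌉ − ⌈27389/733⌉ = 38 − 38 = 0
n=73: ⌈(74·372+605)/733⌉ − ⌈(73·372+605)/733⌉ = ⌈28133/733⌉ − ⌈27761/733⌉ = 39 − 38 = 1
n=74: ⌈(75·372+605)/733⌉ − ⌈(74·372+605)/733⌉ = ⌈28505/733⌉ − ⌈28133/733⌉ = 39 − 39 = 0
n=75: ⌈(76·372+605)/733⌉ − ⌈(75·372+605)/733⌉ = ⌈28877/733⌉ − ⌈28505/733⌉ = 40 − 39 = 1
n=76: ⌈(77·372+605)/733⌉ − ⌈(76·372+605)/733⌉ = ⌈29249/733⌉ − ⌈28877/733⌉ = 40 − 40 = 0
n=77: ⌈(78·372+605)/733⌉ − ⌈(77·372+605)/733⌉ = ⌈29621/733⌉ − ⌈29249/733⌉ = 41 − 40 = 1
n=78: ⌈(79·372+605)/733⌉ − ⌈(78·372+605)/733⌉ = ⌈29993/733⌉ − ⌈29621/733⌉ = 41 − 41 = 0
n=79: ⌈(80·372+605)/733⌉ − ⌈(79·372+605)/733⌉ = ⌈30365/733⌉ − ⌈29993/733⌉ = 42 − 41 = 1
n=80: ⌈(81·372+605)/733⌉ − ⌈(80·372+605)/733⌉ = ⌈30737/733⌉ − ⌈30365/733⌉ = 42 − 42 = 0
n=81: ⌈(82·372+605)/733⌉ − ⌈(81·372+605)/733⌉ = ⌈31109/733⌉ − ⌈30737/733⌉ = 43 − 42 = 1
n=82: ⌈(83·372+605)/733⌉ − ⌈(82·372+605)/733⌉ = ⌈31481/733⌉ − ⌈31109/733⌉ = 43 − 43 = 0


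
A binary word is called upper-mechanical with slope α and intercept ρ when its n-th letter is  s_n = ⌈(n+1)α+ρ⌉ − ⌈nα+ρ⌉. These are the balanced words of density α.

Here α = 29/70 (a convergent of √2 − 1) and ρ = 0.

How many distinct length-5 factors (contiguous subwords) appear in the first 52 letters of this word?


6

t_n = ⌈(n·29)/70⌉ for n = 0 … 52:
  n=0…9: ⌈0/70⌉=0 ⌈29/70⌉=1 ⌈58/70⌉=1 ⌈87/70⌉=2 ⌈116/70⌉=2 ⌈145/70⌉=3 ⌈174/70⌉=3 ⌈203/70⌉=3 ⌈232/70⌉=4 ⌈261/70⌉=4
  n=10…19: ⌈290/70⌉=5 ⌈319/70⌉=5 ⌈348/70⌉=5 ⌈377/70⌉=6 ⌈406/70⌉=6 ⌈435/70⌉=7 ⌈464/70⌉=7 ⌈493/70⌉=8 ⌈522/70⌉=8 ⌈551/70⌉=8
  n=20…29: ⌈580/70⌉=9 ⌈609/70⌉=9 ⌈638/70⌉=10 ⌈667/70⌉=10 ⌈696/70⌉=10 ⌈725/70⌉=11 ⌈754/70⌉=11 ⌈783/70⌉=12 ⌈812/70⌉=12 ⌈841/70⌉=13
  n=30…39: ⌈870/70⌉=13 ⌈899/70⌉=13 ⌈928/70⌉=14 ⌈957/70⌉=14 ⌈986/70⌉=15 ⌈1015/70⌉=15 ⌈1044/70⌉=15 ⌈1073/70⌉=16 ⌈1102/70⌉=16 ⌈1131/70⌉=17
  n=40…49: ⌈1160/70⌉=17 ⌈1189/70⌉=17 ⌈1218/70⌉=18 ⌈1247/70⌉=18 ⌈1276/70⌉=19 ⌈1305/70⌉=19 ⌈1334/70⌉=20 ⌈1363/70⌉=20 ⌈1392/70⌉=20 ⌈1421/70⌉=21
  n=50…52: ⌈1450/70⌉=21 ⌈1479/70⌉=22 ⌈1508/70⌉=22
s_n = t_(n+1) − t_n for n = 0 … 51 gives
prefix = 1010100101001010100101001010100101001010010101001010
slide a length-5 window over [0..4] … [47..51] (48 windows); first occurrence of each distinct factor:
  [  0..  4] 10101
  [  1..  5] 01010
  [  2..  6] 10100
  [  3..  7] 01001
  [  4..  8] 10010
  [  5..  9] 00101
  (the other 42 windows repeat one of these)
distinct factors: {00101, 01001, 01010, 10010, 10100, 10101}
count = 6  (Sturmian bound for length 5 is 6)


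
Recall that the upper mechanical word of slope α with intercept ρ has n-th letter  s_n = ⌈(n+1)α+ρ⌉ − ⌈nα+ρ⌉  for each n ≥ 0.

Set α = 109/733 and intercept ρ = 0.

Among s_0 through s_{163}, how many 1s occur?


25

#1s = Σ_{n=0}^{163} s_n = Σ_{n=0}^{163} (⌈(n+1)α+ρ⌉ − ⌈nα+ρ⌉)
the sum telescopes: every ⌈nα+ρ⌉ with 0 < n < 164 appears once with + and once with −, leaving ⌈164α+ρ⌉ − ⌈0·α+ρ⌉
164α + ρ = (164·109) / 733 = 17876/733
ρ = 0/733
⌈17876/733⌉ = 25,  ⌈0/733⌉ = 0
#1s = 25 − 0 = 25


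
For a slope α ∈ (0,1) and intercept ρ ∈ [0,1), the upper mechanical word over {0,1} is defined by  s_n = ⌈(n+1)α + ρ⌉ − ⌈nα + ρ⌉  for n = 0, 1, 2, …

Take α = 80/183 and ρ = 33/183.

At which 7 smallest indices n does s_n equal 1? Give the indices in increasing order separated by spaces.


1 4 6 8 11 13 15

n=0: ⌈113/183⌉−⌈33/183⌉ = 1−1 = 0
n=1: ⌈193/183⌉−⌈113/183⌉ = 2−1 = 1  ← one
n=2: ⌈273/183⌉−⌈193/183⌉ = 2−2 = 0
n=3: ⌈353/183⌉−⌈273/183⌉ = 2−2 = 0
n=4: ⌈433/183⌉−⌈353/183⌉ = 3−2 = 1  ← one
n=5: ⌈513/183⌉−⌈433/183⌉ = 3−3 = 0
n=6: ⌈593/183⌉−⌈513/183⌉ = 4−3 = 1  ← one
n=7: ⌈673/183⌉−⌈593/183⌉ = 4−4 = 0
n=8: ⌈753/183⌉−⌈673/183⌉ = 5−4 = 1  ← one
n=9: ⌈833/183⌉−⌈753/183⌉ = 5−5 = 0
n=10: ⌈913/183⌉−⌈833/183⌉ = 5−5 = 0
n=11: ⌈993/183⌉−⌈913/183⌉ = 6−5 = 1  ← one
n=12: ⌈1073/183⌉−⌈993/183⌉ = 6−6 = 0
n=13: ⌈1153/183⌉−⌈1073/183⌉ = 7−6 = 1  ← one
n=14: ⌈1233/183⌉−⌈1153/183⌉ = 7−7 = 0
n=15: ⌈1313/183⌉−⌈1233/183⌉ = 8−7 = 1  ← one
positions of the first 7 ones: 1 4 6 8 11 13 15


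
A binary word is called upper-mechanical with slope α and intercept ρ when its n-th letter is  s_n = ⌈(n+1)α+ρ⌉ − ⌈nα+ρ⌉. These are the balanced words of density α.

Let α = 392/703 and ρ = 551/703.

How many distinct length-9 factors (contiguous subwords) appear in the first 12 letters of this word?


4

t_n = ⌈(n·392+551)/703⌉ for n = 0 … 12:
  n=0…9: ⌈551/703⌉=1 ⌈943/703⌉=2 ⌈1335/703⌉=2 ⌈1727/703⌉=3 ⌈2119/703⌉=4 ⌈2511/703⌉=4 ⌈2903/703⌉=5 ⌈3295/703⌉=5 ⌈3687/703⌉=6 ⌈4079/703⌉=6
  n=10…12: ⌈4471/703⌉=7 ⌈4863/703⌉=7 ⌈5255/703⌉=8
s_n = t_(n+1) − t_n for n = 0 … 11 gives
prefix = 101101010101
slide a length-9 window over [0..8] … [3..11] (4 windows); first occurrence of each distinct factor:
  [  0..  8] 101101010
  [  1..  9] 011010101
  [  2.. 10] 110101010
  [  3.. 11] 101010101
distinct factors: {011010101, 101010101, 101101010, 110101010}
count = 4  (Sturmian bound for length 9 is 10)


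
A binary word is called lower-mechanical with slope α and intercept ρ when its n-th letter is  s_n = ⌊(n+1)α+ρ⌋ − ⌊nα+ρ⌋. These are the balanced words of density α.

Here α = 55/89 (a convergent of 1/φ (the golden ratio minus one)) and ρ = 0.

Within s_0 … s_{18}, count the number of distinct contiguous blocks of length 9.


9

t_n = ⌊(n·55)/89⌋ for n = 0 … 19:
  n=0…9: ⌊0/89⌋=0 ⌊55/89⌋=0 ⌊110/89⌋=1 ⌊165/89⌋=1 ⌊220/89⌋=2 ⌊275/89⌋=3 ⌊330/89⌋=3 ⌊385/89⌋=4 ⌊440/89⌋=4 ⌊495/89⌋=5
  n=10…19: ⌊550/89⌋=6 ⌊605/89⌋=6 ⌊660/89⌋=7 ⌊715/89⌋=8 ⌊770/89⌋=8 ⌊825/89⌋=9 ⌊880/89⌋=9 ⌊935/89⌋=10 ⌊990/89⌋=11 ⌊1045/89⌋=11
s_n = t_(n+1) − t_n for n = 0 … 18 gives
prefix = 0101101011011010110
slide a length-9 window over [0..8] … [10..18] (11 windows); first occurrence of each distinct factor:
  [  0..  8] 010110101
  [  1..  9] 101101011
  [  2.. 10] 011010110
  [  3.. 11] 110101101
  [  4.. 12] 101011011
  [  5.. 13] 010110110
  [  6.. 14] 101101101
  [  7.. 15] 011011010
  [  8.. 16] 110110101
  (the other 2 windows repeat one of these)
distinct factors: {010110101, 010110110, 011010110, 011011010, 101011011, 101101011, 101101101, 110101101, 110110101}
count = 9  (Sturmian bound for length 9 is 10)


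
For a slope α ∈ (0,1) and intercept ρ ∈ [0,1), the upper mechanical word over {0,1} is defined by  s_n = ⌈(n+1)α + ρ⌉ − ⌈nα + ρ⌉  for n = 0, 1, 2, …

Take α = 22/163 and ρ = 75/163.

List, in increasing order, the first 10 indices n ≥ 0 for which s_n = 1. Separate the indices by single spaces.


4 11 18 26 33 41 48 55 63 70

n=0: ⌈97/163⌉−⌈75/163⌉ = 1−1 = 0
n=1: ⌈119/163⌉−⌈97/163⌉ = 1−1 = 0
  …
n=4: ⌈185/163⌉−⌈163/163⌉ = 2−1 = 1  ← one
n=5: ⌈207/163⌉−⌈185/163⌉ = 2−2 = 0
n=6: ⌈229/163⌉−⌈207/163⌉ = 2−2 = 0
  …
n=11: ⌈339/163⌉−⌈317/163⌉ = 3−2 = 1  ← one
n=12: ⌈361/163⌉−⌈339/163⌉ = 3−3 = 0
n=13: ⌈383/163⌉−⌈361/163⌉ = 3−3 = 0
  …
n=18: ⌈493/163⌉−⌈471/163⌉ = 4−3 = 1  ← one
n=19: ⌈515/163⌉−⌈493/163⌉ = 4−4 = 0
n=20: ⌈537/163⌉−⌈515/163⌉ = 4−4 = 0
  …
n=26: ⌈669/163⌉−⌈647/163⌉ = 5−4 = 1  ← one
n=27: ⌈691/163⌉−⌈669/163⌉ = 5−5 = 0
n=28: ⌈713/163⌉−⌈691/163⌉ = 5−5 = 0
  …
n=33: ⌈823/163⌉−⌈801/163⌉ = 6−5 = 1  ← one
n=34: ⌈845/163⌉−⌈823/163⌉ = 6−6 = 0
n=35: ⌈867/163⌉−⌈845/163⌉ = 6−6 = 0
  …
n=41: ⌈999/163⌉−⌈977/163⌉ = 7−6 = 1  ← one
n=42: ⌈1021/163⌉−⌈999/163⌉ = 7−7 = 0
n=43: ⌈1043/163⌉−⌈1021/163⌉ = 7−7 = 0
  …
n=48: ⌈1153/163⌉−⌈1131/163⌉ = 8−7 = 1  ← one
n=49: ⌈1175/163⌉−⌈1153/163⌉ = 8−8 = 0
n=50: ⌈1197/163⌉−⌈1175/163⌉ = 8−8 = 0
  …
n=55: ⌈1307/163⌉−⌈1285/163⌉ = 9−8 = 1  ← one
n=56: ⌈1329/163⌉−⌈1307/163⌉ = 9−9 = 0
n=57: ⌈1351/163⌉−⌈1329/163⌉ = 9−9 = 0
  …
n=63: ⌈1483/163⌉−⌈1461/163⌉ = 10−9 = 1  ← one
n=64: ⌈1505/163⌉−⌈1483/163⌉ = 10−10 = 0
n=65: ⌈1527/163⌉−⌈1505/163⌉ = 10−10 = 0
  …
n=70: ⌈1637/163⌉−⌈1615/163⌉ = 11−10 = 1  ← one
positions of the first 10 ones: 4 11 18 26 33 41 48 55 63 70


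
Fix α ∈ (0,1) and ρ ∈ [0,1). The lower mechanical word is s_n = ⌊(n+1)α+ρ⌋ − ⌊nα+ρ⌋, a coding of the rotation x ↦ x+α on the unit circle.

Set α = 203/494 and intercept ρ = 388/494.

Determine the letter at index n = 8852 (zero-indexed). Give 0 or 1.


0

(n+1)α + ρ = (8853·203 + 388) / 494 = 1797547/494
nα + ρ     = (8852·203 + 388) / 494 = 1797344/494
⌊1797547/494⌋ = 3638,  ⌊1797344/494⌋ = 3638
s_{8852} = 3638 − 3638 = 0


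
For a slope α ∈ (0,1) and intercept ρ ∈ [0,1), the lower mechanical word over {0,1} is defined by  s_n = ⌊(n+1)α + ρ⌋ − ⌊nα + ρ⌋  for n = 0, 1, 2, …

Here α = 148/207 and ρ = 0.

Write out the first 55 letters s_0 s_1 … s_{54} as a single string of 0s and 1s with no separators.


n=0: ⌊(1·148)/207⌋ − ⌊(0·148)/207⌋ = ⌊148/207⌋ − ⌊0/207⌋ = 0 − 0 = 0
n=1: ⌊(2·148)/207⌋ − ⌊(1·148)/207⌋ = ⌊296/207⌋ − ⌊148/207⌋ = 1 − 0 = 1
n=2: ⌊(3·148)/207⌋ − ⌊(2·148)/207⌋ = ⌊444/207⌋ − ⌊296/207⌋ = 2 − 1 = 1
n=3: ⌊(4·148)/207⌋ − ⌊(3·148)/207⌋ = ⌊592/207⌋ − ⌊444/207⌋ = 2 − 2 = 0
n=4: ⌊(5·148)/207⌋ − ⌊(4·148)/207⌋ = ⌊740/207⌋ − ⌊592/207⌋ = 3 − 2 = 1
n=5: ⌊(6·148)/207⌋ − ⌊(5·148)/207⌋ = ⌊888/207⌋ − ⌊740/207⌋ = 4 − 3 = 1
n=6: ⌊(7·148)/207⌋ − ⌊(6·148)/207⌋ = ⌊1036/207⌋ − ⌊888/207⌋ = 5 − 4 = 1
n=7: ⌊(8·148)/207⌋ − ⌊(7·148)/207⌋ = ⌊1184/207⌋ − ⌊1036/207⌋ = 5 − 5 = 0
n=8: ⌊(9·148)/207⌋ − ⌊(8·148)/207⌋ = ⌊1332/207⌋ − ⌊1184/207⌋ = 6 − 5 = 1
n=9: ⌊(10·148)/207⌋ − ⌊(9·148)/207⌋ = ⌊1480/207⌋ − ⌊1332/207⌋ = 7 − 6 = 1
n=10: ⌊(11·148)/207⌋ − ⌊(10·148)/207⌋ = ⌊1628/207⌋ − ⌊1480/207⌋ = 7 − 7 = 0
n=11: ⌊(12·148)/207⌋ − ⌊(11·148)/207⌋ = ⌊1776/207⌋ − ⌊1628/207⌋ = 8 − 7 = 1
n=12: ⌊(13·148)/207⌋ − ⌊(12·148)/207⌋ = ⌊1924/207⌋ − ⌊1776/207⌋ = 9 − 8 = 1
n=13: ⌊(14·148)/207⌋ − ⌊(13·148)/207⌋ = ⌊2072/207⌋ − ⌊1924/207⌋ = 10 − 9 = 1
n=14: ⌊(15·148)/207⌋ − ⌊(14·148)/207⌋ = ⌊2220/207⌋ − ⌊2072/207⌋ = 10 − 10 = 0
n=15: ⌊(16·148)/207⌋ − ⌊(15·148)/207⌋ = ⌊2368/207⌋ − ⌊2220/207⌋ = 11 − 10 = 1
n=16: ⌊(17·148)/207⌋ − ⌊(16·148)/207⌋ = ⌊2516/207⌋ − ⌊2368/207⌋ = 12 − 11 = 1
n=17: ⌊(18·148)/207⌋ − ⌊(17·148)/207⌋ = ⌊2664/207⌋ − ⌊2516/207⌋ = 12 − 12 = 0
n=18: ⌊(19·148)/207⌋ − ⌊(18·148)/207⌋ = ⌊2812/207⌋ − ⌊2664/207⌋ = 13 − 12 = 1
n=19: ⌊(20·148)/207⌋ − ⌊(19·148)/207⌋ = ⌊2960/207⌋ − ⌊2812/207⌋ = 14 − 13 = 1
n=20: ⌊(21·148)/207⌋ − ⌊(20·148)/207⌋ = ⌊3108/207⌋ − ⌊2960/207⌋ = 15 − 14 = 1
n=21: ⌊(22·148)/207⌋ − ⌊(21·148)/207⌋ = ⌊3256/207⌋ − ⌊3108/207⌋ = 15 − 15 = 0
n=22: ⌊(23·148)/207⌋ − ⌊(22·148)/207⌋ = ⌊3404/207⌋ − ⌊3256/207⌋ = 16 − 15 = 1
n=23: ⌊(24·148)/207⌋ − ⌊(23·148)/207⌋ = ⌊3552/207⌋ − ⌊3404/207⌋ = 17 − 16 = 1
n=24: ⌊(25·148)/207⌋ − ⌊(24·148)/207⌋ = ⌊3700/207⌋ − ⌊3552/207⌋ = 17 − 17 = 0
n=25: ⌊(26·148)/207⌋ − ⌊(25·148)/207⌋ = ⌊3848/207⌋ − ⌊3700/207⌋ = 18 − 17 = 1
n=26: ⌊(27·148)/207⌋ − ⌊(26·148)/207⌋ = ⌊3996/207⌋ − ⌊3848/207⌋ = 19 − 18 = 1
n=27: ⌊(28·148)/207⌋ − ⌊(27·148)/207⌋ = ⌊4144/207⌋ − ⌊3996/207⌋ = 20 − 19 = 1
n=28: ⌊(29·148)/207⌋ − ⌊(28·148)/207⌋ = ⌊4292/207⌋ − ⌊4144/207⌋ = 20 − 20 = 0
n=29: ⌊(30·148)/207⌋ − ⌊(29·148)/207⌋ = ⌊4440/207⌋ − ⌊4292/207⌋ = 21 − 20 = 1
n=30: ⌊(31·148)/207⌋ − ⌊(30·148)/207⌋ = ⌊4588/207⌋ − ⌊4440/207⌋ = 22 − 21 = 1
n=31: ⌊(32·148)/207⌋ − ⌊(31·148)/207⌋ = ⌊4736/207⌋ − ⌊4588/207⌋ = 22 − 22 = 0
n=32: ⌊(33·148)/207⌋ − ⌊(32·148)/207⌋ = ⌊4884/207⌋ − ⌊4736/207⌋ = 23 − 22 = 1
n=33: ⌊(34·148)/207⌋ − ⌊(33·148)/207⌋ = ⌊5032/207⌋ − ⌊4884/207⌋ = 24 − 23 = 1
n=34: ⌊(35·148)/207⌋ − ⌊(34·148)/207⌋ = ⌊5180/207⌋ − ⌊5032/207⌋ = 25 − 24 = 1
n=35: ⌊(36·148)/207⌋ − ⌊(35·148)/207⌋ = ⌊5328/207⌋ − ⌊5180/207⌋ = 25 − 25 = 0
n=36: ⌊(37·148)/207⌋ − ⌊(36·148)/207⌋ = ⌊5476/207⌋ − ⌊5328/207⌋ = 26 − 25 = 1
n=37: ⌊(38·148)/207⌋ − ⌊(37·148)/207⌋ = ⌊5624/207⌋ − ⌊5476/207⌋ = 27 − 26 = 1
n=38: ⌊(39·148)/207⌋ − ⌊(38·148)/207⌋ = ⌊5772/207⌋ − ⌊5624/207⌋ = 27 − 27 = 0
n=39: ⌊(40·148)/207⌋ − ⌊(39·148)/207⌋ = ⌊5920/207⌋ − ⌊5772/207⌋ = 28 − 27 = 1
n=40: ⌊(41·148)/207⌋ − ⌊(40·148)/207⌋ = ⌊6068/207⌋ − ⌊5920/207⌋ = 29 − 28 = 1
n=41: ⌊(42·148)/207⌋ − ⌊(41·148)/207⌋ = ⌊6216/207⌋ − ⌊6068/207⌋ = 30 − 29 = 1
n=42: ⌊(43·148)/207⌋ − ⌊(42·148)/207⌋ = ⌊6364/207⌋ − ⌊6216/207⌋ = 30 − 30 = 0
n=43: ⌊(44·148)/207⌋ − ⌊(43·148)/207⌋ = ⌊6512/207⌋ − ⌊6364/207⌋ = 31 − 30 = 1
n=44: ⌊(45·148)/207⌋ − ⌊(44·148)/207⌋ = ⌊6660/207⌋ − ⌊6512/207⌋ = 32 − 31 = 1
n=45: ⌊(46·148)/207⌋ − ⌊(45·148)/207⌋ = ⌊6808/207⌋ − ⌊6660/207⌋ = 32 − 32 = 0
n=46: ⌊(47·148)/207⌋ − ⌊(46·148)/207⌋ = ⌊6956/207⌋ − ⌊6808/207⌋ = 33 − 32 = 1
n=47: ⌊(48·148)/207⌋ − ⌊(47·148)/207⌋ = ⌊7104/207⌋ − ⌊6956/207⌋ = 34 − 33 = 1
n=48: ⌊(49·148)/207⌋ − ⌊(48·148)/207⌋ = ⌊7252/207⌋ − ⌊7104/207⌋ = 35 − 34 = 1
n=49: ⌊(50·148)/207⌋ − ⌊(49·148)/207⌋ = ⌊7400/207⌋ − ⌊7252/207⌋ = 35 − 35 = 0
n=50: ⌊(51·148)/207⌋ − ⌊(50·148)/207⌋ = ⌊7548/207⌋ − ⌊7400/207⌋ = 36 − 35 = 1
n=51: ⌊(52·148)/207⌋ − ⌊(51·148)/207⌋ = ⌊7696/207⌋ − ⌊7548/207⌋ = 37 − 36 = 1
n=52: ⌊(53·148)/207⌋ − ⌊(52·148)/207⌋ = ⌊7844/207⌋ − ⌊7696/207⌋ = 37 − 37 = 0
n=53: ⌊(54·148)/207⌋ − ⌊(53·148)/207⌋ = ⌊7992/207⌋ − ⌊7844/207⌋ = 38 − 37 = 1
n=54: ⌊(55·148)/207⌋ − ⌊(54·148)/207⌋ = ⌊8140/207⌋ − ⌊7992/207⌋ = 39 − 38 = 1

0110111011011101101110110111011011101101110110111011011


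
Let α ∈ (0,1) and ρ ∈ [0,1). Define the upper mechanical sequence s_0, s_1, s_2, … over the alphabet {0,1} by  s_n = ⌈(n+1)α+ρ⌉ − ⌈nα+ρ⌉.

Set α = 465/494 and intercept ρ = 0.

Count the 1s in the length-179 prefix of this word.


169

#1s = Σ_{n=0}^{178} s_n = Σ_{n=0}^{178} (⌈(n+1)α+ρ⌉ − ⌈nα+ρ⌉)
the sum telescopes: every ⌈nα+ρ⌉ with 0 < n < 179 appears once with + and once with −, leaving ⌈179α+ρ⌉ − ⌈0·α+ρ⌉
179α + ρ = (179·465) / 494 = 83235/494
ρ = 0/494
⌈83235/494⌉ = 169,  ⌈0/494⌉ = 0
#1s = 169 − 0 = 169
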